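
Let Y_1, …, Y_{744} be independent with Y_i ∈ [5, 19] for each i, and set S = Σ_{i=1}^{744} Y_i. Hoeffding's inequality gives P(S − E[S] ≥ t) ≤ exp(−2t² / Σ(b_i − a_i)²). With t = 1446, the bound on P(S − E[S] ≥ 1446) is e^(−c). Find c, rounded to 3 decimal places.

28.677

Σ(b_i − a_i)² = 744·(14)² = 145824.
c = 2t²/145824 = 2·1446²/145824 = 28.6773.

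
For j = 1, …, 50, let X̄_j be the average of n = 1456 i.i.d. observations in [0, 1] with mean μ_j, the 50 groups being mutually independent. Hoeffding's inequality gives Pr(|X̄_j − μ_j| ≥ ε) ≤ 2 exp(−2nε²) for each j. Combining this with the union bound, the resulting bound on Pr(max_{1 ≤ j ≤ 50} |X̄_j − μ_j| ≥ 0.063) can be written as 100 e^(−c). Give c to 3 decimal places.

11.558

Union bound over the 50 events: Pr(max_{1 ≤ j ≤ 50} |X̄_j − μ_j| ≥ 0.063) ≤ 50·2·exp(−2nε²) = 100 exp(−2·1456·0.063²).
So c = 2·1456·0.063² = 11.5577.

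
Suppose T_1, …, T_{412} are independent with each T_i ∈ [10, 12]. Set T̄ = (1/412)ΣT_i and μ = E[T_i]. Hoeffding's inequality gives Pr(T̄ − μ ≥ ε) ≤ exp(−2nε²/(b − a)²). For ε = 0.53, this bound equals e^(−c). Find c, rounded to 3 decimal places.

c = 2nε²/(b − a)² = 2·412·0.53² / 2² = 57.8654.

57.865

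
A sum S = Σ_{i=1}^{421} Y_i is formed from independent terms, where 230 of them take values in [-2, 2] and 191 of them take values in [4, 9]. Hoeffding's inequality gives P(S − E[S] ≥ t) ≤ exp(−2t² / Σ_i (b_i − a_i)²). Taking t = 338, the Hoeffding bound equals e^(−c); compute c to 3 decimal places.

27.024

Σ(b_i − a_i)² = 230·4² + 191·5² = 8455.
c = 2t² / 8455 = 2·338² / 8455 = 27.0240.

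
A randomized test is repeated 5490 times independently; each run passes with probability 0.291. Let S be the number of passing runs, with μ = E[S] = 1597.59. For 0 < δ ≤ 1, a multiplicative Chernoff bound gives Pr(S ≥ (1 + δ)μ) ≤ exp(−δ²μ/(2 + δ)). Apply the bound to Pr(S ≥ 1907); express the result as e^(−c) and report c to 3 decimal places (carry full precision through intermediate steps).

Write 1907 = (1 + δ)μ, so δ = 1907/1597.59 − 1 = 0.193673…
Then the exponent is δ²μ/(2 + δ) = (1907 − μ)² / (μ·(2 + δ)) = 27.316904.

27.317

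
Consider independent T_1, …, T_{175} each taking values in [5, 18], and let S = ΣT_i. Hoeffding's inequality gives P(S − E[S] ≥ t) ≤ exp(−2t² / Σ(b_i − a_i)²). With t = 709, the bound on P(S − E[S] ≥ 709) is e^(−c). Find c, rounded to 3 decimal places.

Σ(b_i − a_i)² = 175·(13)² = 29575.
c = 2t²/29575 = 2·709²/29575 = 33.9936.

33.994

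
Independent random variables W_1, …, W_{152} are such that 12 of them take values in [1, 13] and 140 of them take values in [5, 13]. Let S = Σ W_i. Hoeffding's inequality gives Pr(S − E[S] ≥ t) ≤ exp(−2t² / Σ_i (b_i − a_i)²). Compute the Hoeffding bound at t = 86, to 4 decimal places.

Σ(b_i − a_i)² = 12·12² + 140·8² = 10688.
Exponent = 2·86² / 10688 = 1.38398.
Bound = exp(−1.38398) = 0.25058.

0.2506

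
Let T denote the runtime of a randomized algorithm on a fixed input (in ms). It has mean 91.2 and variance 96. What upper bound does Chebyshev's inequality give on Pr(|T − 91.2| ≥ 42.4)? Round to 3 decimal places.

Chebyshev: Pr(|T − μ| ≥ t) ≤ Var(T)/t².
Bound = 96 / 1797.76 = 0.0534.

0.053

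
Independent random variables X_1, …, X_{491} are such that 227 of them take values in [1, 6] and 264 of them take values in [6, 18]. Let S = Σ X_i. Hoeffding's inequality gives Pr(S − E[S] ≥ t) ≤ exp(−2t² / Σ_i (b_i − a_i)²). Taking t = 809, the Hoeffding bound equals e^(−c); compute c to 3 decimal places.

29.960

Σ(b_i − a_i)² = 227·5² + 264·12² = 43691.
c = 2t² / 43691 = 2·809² / 43691 = 29.9595.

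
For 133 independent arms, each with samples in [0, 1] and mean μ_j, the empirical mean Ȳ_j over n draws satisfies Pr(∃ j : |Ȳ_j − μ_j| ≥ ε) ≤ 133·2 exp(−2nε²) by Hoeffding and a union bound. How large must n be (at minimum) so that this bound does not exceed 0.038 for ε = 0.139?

230

Need 2·133·exp(−2nε²) ≤ 0.038, i.e. exp(−2nε²) ≤ 0.038/266.
So 2nε² ≥ ln(266/0.038) = 8.853665.
Hence n ≥ 8.853665/(2·0.139²) = 229.120.
The smallest integer n is 230.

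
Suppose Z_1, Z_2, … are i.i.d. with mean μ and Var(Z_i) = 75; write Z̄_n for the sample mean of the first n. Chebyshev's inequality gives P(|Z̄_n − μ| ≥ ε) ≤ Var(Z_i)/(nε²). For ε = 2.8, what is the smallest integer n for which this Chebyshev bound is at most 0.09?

Require 75/(n·2.8²) ≤ 0.09, i.e. n ≥ 75/(0.09·2.8²) = 106.293.
The smallest integer n is 107.

107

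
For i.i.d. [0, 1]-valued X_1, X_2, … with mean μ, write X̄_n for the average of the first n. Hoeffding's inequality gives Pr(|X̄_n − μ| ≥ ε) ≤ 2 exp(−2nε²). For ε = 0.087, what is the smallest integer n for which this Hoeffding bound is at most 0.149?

172

Require 2·exp(−2nε²) ≤ 0.149, i.e. 2nε² ≥ ln(2/0.149) = 2.596956.
So n ≥ 2.596956 / (2·0.087²) = 171.552.
The smallest integer n is 172.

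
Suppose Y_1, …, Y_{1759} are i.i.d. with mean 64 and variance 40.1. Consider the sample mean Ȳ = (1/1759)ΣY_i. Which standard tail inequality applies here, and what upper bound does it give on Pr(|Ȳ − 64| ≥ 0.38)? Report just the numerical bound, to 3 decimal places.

With mean and variance of each term known, Chebyshev's inequality bounds the deviation of the sum (or sample mean).
Var(Ȳ) = Var(Y_i)/n = 40.1/1759 = 0.022797.
Chebyshev: Pr(|Ȳ − 64| ≥ 0.38) ≤ Var(Ȳ)/(0.38)² = 40.1/(1759·0.38²) = 0.1579.

0.158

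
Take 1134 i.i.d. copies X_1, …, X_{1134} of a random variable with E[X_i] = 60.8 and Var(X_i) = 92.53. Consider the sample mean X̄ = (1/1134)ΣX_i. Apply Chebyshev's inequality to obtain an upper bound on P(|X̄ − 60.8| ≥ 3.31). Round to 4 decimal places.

0.0074

Var(X̄) = Var(X_i)/n = 92.53/1134 = 0.081596.
Chebyshev: P(|X̄ − 60.8| ≥ 3.31) ≤ Var(X̄)/(3.31)² = 92.53/(1134·3.31²) = 0.0074.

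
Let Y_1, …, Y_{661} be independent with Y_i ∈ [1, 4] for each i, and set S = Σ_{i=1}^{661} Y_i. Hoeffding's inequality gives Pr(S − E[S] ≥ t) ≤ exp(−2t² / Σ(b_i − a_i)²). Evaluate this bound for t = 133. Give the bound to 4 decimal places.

0.0026

Σ(b_i − a_i)² = 661·(3)² = 5949.
Exponent = 2·133²/5949 = 5.9469.
Bound = exp(−5.9469) = 0.00261.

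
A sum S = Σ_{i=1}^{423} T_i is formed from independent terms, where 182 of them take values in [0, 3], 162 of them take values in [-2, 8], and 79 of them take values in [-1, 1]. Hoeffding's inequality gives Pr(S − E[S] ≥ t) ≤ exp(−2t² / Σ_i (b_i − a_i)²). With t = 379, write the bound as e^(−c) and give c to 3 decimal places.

Σ(b_i − a_i)² = 182·3² + 162·10² + 79·2² = 18154.
c = 2t² / 18154 = 2·379² / 18154 = 15.8247.

15.825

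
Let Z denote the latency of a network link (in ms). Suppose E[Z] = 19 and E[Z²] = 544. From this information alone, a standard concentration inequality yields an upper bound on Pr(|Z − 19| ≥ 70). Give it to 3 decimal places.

0.037

The first two moments determine the variance, so Chebyshev's inequality is the sharpest standard bound available.
Var(Z) = E[Z²] − (E[Z])² = 544 − 361 = 183.
Chebyshev's inequality: Pr(|Z − μ| ≥ t) ≤ Var(Z)/t² = 183/4900 = 0.0373.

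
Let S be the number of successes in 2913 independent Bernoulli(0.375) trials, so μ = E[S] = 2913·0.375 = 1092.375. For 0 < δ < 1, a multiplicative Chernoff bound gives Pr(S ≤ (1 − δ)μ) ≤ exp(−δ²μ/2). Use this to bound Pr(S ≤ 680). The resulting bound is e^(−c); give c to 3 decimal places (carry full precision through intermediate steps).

77.836

Write 680 = (1 − δ)μ, so δ = 1 − 680/1092.375 = 0.3775031…
Then the exponent is δ²μ/2 = (μ − 680)²/(2μ) = 77.836430.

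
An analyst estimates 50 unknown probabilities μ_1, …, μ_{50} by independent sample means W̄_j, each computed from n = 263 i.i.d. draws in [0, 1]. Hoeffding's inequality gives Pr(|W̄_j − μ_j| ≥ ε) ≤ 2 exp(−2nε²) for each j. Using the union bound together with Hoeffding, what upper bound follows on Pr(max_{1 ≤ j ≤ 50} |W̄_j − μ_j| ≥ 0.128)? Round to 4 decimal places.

Per-experiment Hoeffding bound: 2·exp(−2·263·0.128²) = 2·exp(−8.61798) = 0.00036165.
Union bound over 50 events: 50·0.00036165 = 0.01808.

0.0181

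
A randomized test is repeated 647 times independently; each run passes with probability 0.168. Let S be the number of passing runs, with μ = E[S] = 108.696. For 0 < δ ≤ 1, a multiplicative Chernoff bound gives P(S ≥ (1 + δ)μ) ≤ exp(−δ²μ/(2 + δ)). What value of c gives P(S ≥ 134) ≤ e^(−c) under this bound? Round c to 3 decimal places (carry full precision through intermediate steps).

Write 134 = (1 + δ)μ, so δ = 134/108.696 − 1 = 0.2327961…
Then the exponent is δ²μ/(2 + δ) = (134 − μ)² / (μ·(2 + δ)) = 2.638249.

2.638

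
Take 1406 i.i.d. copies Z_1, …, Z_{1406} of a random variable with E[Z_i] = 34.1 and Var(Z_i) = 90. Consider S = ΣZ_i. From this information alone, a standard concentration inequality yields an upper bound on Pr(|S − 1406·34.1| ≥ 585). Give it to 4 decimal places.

With mean and variance of each term known, Chebyshev's inequality bounds the deviation of the sum (or sample mean).
Var(S) = n·Var(Z_i) = 1406·90 = 126540.
Chebyshev: Pr(|S − 1406·34.1| ≥ 585) ≤ Var(S)/585² = 126540/342225 = 0.3698.

0.3698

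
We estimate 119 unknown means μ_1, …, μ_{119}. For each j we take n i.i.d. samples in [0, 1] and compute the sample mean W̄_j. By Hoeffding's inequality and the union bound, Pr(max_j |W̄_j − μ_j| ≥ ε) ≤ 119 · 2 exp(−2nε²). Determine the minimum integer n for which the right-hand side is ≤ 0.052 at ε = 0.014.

Need 2·119·exp(−2nε²) ≤ 0.052, i.e. exp(−2nε²) ≤ 0.052/238.
So 2nε² ≥ ln(238/0.052) = 8.428782.
Hence n ≥ 8.428782/(2·0.014²) = 21501.995.
The smallest integer n is 21502.

21502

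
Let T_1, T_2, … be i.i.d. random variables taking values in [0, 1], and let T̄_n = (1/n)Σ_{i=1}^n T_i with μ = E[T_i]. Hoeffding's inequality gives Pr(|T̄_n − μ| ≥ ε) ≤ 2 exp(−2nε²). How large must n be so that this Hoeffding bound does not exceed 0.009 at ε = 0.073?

Require 2·exp(−2nε²) ≤ 0.009, i.e. 2nε² ≥ ln(2/0.009) = 5.403678.
So n ≥ 5.403678 / (2·0.073²) = 507.007.
The smallest integer n is 508.

508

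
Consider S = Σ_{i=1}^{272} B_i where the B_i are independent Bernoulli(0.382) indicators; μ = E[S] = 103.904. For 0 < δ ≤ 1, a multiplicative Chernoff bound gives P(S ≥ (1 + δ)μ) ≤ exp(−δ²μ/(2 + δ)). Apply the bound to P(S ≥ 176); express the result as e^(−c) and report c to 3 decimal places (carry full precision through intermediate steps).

18.570

Write 176 = (1 + δ)μ, so δ = 176/103.904 − 1 = 0.6938713…
Then the exponent is δ²μ/(2 + δ) = (176 − μ)² / (μ·(2 + δ)) = 18.570057.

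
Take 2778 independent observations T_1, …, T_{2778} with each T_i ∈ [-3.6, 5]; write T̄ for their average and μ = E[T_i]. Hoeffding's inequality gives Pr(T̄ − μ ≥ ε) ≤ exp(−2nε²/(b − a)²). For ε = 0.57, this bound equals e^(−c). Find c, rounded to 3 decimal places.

c = 2nε²/(b − a)² = 2·2778·0.57² / 8.6² = 24.4070.

24.407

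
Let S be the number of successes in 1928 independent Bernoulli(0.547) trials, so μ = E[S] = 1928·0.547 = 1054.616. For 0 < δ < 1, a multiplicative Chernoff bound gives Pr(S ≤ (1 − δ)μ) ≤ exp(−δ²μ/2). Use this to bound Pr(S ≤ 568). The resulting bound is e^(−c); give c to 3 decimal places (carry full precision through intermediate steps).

Write 568 = (1 − δ)μ, so δ = 1 − 568/1054.616 = 0.4614153…
Then the exponent is δ²μ/2 = (μ − 568)²/(2μ) = 112.266043.

112.266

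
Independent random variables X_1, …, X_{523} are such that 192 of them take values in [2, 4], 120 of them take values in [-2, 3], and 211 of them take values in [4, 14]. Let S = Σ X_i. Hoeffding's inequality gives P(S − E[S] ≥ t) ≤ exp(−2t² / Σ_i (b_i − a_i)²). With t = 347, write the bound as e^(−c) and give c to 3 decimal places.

9.684

Σ(b_i − a_i)² = 192·2² + 120·5² + 211·10² = 24868.
c = 2t² / 24868 = 2·347² / 24868 = 9.6839.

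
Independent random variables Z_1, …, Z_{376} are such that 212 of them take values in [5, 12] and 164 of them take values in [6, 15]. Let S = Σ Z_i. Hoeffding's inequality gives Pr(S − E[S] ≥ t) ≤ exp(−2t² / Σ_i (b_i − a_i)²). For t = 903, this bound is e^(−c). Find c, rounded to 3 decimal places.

Σ(b_i − a_i)² = 212·7² + 164·9² = 23672.
c = 2t² / 23672 = 2·903² / 23672 = 68.8923.

68.892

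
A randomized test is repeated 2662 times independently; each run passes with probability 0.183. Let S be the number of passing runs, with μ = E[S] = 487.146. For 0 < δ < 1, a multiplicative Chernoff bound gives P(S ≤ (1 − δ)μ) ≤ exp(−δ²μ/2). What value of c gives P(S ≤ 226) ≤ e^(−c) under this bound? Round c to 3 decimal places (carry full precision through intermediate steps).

Write 226 = (1 − δ)μ, so δ = 1 − 226/487.146 = 0.5360734…
Then the exponent is δ²μ/2 = (μ − 226)²/(2μ) = 69.996709.

69.997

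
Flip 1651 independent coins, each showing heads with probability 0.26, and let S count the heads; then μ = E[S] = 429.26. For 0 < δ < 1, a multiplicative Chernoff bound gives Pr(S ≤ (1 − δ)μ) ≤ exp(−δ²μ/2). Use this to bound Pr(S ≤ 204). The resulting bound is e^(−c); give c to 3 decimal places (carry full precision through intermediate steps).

59.104

Write 204 = (1 − δ)μ, so δ = 1 − 204/429.26 = 0.5247635…
Then the exponent is δ²μ/2 = (μ − 204)²/(2μ) = 59.104118.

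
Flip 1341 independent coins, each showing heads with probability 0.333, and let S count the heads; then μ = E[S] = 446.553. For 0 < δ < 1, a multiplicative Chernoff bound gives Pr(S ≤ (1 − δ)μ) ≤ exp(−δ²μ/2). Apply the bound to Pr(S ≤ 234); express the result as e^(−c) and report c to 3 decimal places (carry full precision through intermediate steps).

Write 234 = (1 − δ)μ, so δ = 1 − 234/446.553 = 0.4759861…
Then the exponent is δ²μ/2 = (μ − 234)²/(2μ) = 50.586132.

50.586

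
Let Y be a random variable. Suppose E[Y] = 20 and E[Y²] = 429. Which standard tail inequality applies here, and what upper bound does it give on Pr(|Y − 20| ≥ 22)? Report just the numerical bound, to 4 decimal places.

0.0599

The first two moments determine the variance, so Chebyshev's inequality is the sharpest standard bound available.
Var(Y) = E[Y²] − (E[Y])² = 429 − 400 = 29.
Chebyshev's inequality: Pr(|Y − μ| ≥ t) ≤ Var(Y)/t² = 29/484 = 0.0599.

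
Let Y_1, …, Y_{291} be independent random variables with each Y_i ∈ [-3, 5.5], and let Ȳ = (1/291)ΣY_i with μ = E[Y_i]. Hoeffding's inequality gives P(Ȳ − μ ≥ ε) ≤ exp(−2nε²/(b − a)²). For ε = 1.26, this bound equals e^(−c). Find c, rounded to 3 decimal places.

12.789

c = 2nε²/(b − a)² = 2·291·1.26² / 8.5² = 12.7887.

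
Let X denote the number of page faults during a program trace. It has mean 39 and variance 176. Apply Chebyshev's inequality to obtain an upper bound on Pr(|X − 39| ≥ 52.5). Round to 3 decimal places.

0.064

Chebyshev: Pr(|X − μ| ≥ t) ≤ Var(X)/t².
Bound = 176 / 2756.25 = 0.0639.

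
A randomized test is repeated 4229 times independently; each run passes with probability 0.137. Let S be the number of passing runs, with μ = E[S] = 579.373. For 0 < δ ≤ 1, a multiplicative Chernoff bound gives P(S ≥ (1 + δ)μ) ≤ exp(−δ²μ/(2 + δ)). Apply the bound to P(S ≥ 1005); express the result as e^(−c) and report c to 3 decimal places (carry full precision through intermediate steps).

114.341

Write 1005 = (1 + δ)μ, so δ = 1005/579.373 − 1 = 0.7346338…
Then the exponent is δ²μ/(2 + δ) = (1005 − μ)² / (μ·(2 + δ)) = 114.340716.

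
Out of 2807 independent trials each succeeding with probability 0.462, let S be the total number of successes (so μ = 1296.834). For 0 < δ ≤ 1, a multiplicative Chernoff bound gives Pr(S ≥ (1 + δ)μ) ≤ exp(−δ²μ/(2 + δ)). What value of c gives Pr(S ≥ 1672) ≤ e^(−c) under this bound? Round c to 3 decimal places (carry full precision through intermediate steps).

47.409

Write 1672 = (1 + δ)μ, so δ = 1672/1296.834 − 1 = 0.2892938…
Then the exponent is δ²μ/(2 + δ) = (1672 − μ)² / (μ·(2 + δ)) = 47.409026.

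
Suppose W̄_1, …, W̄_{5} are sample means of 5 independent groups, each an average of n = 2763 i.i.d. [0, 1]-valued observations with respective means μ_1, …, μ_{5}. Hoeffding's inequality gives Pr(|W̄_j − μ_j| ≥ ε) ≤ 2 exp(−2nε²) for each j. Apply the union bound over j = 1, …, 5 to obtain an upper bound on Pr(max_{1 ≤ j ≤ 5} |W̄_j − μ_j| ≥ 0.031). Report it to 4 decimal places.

0.0494

Per-experiment Hoeffding bound: 2·exp(−2·2763·0.031²) = 2·exp(−5.31049) = 0.0098791.
Union bound over 5 events: 5·0.0098791 = 0.04940.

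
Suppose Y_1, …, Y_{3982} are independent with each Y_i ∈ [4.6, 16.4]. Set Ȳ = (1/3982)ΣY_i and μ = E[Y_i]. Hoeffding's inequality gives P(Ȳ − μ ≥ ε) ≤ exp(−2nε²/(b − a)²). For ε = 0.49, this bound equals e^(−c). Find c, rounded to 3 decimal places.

13.733

c = 2nε²/(b − a)² = 2·3982·0.49² / 11.8² = 13.7328.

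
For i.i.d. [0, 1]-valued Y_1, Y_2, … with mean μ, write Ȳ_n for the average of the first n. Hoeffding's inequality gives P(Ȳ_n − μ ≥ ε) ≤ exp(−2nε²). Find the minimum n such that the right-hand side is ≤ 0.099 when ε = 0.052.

428

Require exp(−2nε²) ≤ 0.099, i.e. 2nε² ≥ ln(1/0.099) = 2.312635.
So n ≥ 2.312635 / (2·0.052²) = 427.632.
The smallest integer n is 428.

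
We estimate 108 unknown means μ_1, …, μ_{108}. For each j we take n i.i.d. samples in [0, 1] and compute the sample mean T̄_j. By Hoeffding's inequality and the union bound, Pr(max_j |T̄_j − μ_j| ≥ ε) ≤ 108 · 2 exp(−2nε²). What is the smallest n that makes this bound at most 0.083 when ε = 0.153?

168

Need 2·108·exp(−2nε²) ≤ 0.083, i.e. exp(−2nε²) ≤ 0.083/216.
So 2nε² ≥ ln(216/0.083) = 7.864193.
Hence n ≥ 7.864193/(2·0.153²) = 167.974.
The smallest integer n is 168.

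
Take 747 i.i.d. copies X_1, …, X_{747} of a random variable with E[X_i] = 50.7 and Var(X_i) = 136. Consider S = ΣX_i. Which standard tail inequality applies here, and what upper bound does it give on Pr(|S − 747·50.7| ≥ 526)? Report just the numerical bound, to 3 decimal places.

With mean and variance of each term known, Chebyshev's inequality bounds the deviation of the sum (or sample mean).
Var(S) = n·Var(X_i) = 747·136 = 101592.
Chebyshev: Pr(|S − 747·50.7| ≥ 526) ≤ Var(S)/526² = 101592/276676 = 0.3672.

0.367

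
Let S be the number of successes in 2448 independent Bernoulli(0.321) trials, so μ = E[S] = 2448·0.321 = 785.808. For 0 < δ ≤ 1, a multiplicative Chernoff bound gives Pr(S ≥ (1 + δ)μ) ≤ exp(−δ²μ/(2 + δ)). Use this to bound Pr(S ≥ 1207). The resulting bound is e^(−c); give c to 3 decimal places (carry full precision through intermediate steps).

89.021

Write 1207 = (1 + δ)μ, so δ = 1207/785.808 − 1 = 0.5359986…
Then the exponent is δ²μ/(2 + δ) = (1207 − μ)² / (μ·(2 + δ)) = 89.021472.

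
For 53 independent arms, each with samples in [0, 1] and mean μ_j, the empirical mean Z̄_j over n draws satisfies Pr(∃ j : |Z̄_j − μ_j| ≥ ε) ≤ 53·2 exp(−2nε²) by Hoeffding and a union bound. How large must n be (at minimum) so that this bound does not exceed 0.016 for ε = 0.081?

Need 2·53·exp(−2nε²) ≤ 0.016, i.e. exp(−2nε²) ≤ 0.016/106.
So 2nε² ≥ ln(106/0.016) = 8.798606.
Hence n ≥ 8.798606/(2·0.081²) = 670.523.
The smallest integer n is 671.

671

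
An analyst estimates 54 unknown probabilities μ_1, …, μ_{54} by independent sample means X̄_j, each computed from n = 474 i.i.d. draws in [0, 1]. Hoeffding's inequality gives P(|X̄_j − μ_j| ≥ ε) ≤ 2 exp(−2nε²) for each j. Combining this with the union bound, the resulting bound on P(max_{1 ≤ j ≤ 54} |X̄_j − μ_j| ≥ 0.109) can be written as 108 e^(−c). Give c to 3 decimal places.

Union bound over the 54 events: P(max_{1 ≤ j ≤ 54} |X̄_j − μ_j| ≥ 0.109) ≤ 54·2·exp(−2nε²) = 108 exp(−2·474·0.109²).
So c = 2·474·0.109² = 11.2632.

11.263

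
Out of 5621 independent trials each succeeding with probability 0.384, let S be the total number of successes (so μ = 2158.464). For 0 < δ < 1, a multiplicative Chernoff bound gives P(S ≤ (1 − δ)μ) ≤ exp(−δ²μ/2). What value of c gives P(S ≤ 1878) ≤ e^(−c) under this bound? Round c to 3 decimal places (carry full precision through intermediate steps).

Write 1878 = (1 − δ)μ, so δ = 1 − 1878/2158.464 = 0.1299368…
Then the exponent is δ²μ/2 = (μ − 1878)²/(2μ) = 18.221304.

18.221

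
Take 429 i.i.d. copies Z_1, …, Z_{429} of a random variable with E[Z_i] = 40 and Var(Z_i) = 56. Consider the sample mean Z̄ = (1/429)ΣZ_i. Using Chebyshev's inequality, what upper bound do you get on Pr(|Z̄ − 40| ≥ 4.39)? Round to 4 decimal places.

0.0068

Var(Z̄) = Var(Z_i)/n = 56/429 = 0.13054.
Chebyshev: Pr(|Z̄ − 40| ≥ 4.39) ≤ Var(Z̄)/(4.39)² = 56/(429·4.39²) = 0.0068.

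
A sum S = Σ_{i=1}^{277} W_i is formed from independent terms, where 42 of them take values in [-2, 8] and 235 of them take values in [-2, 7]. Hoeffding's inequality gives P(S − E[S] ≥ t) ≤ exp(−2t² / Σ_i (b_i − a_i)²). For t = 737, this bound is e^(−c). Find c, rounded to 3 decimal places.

Σ(b_i − a_i)² = 42·10² + 235·9² = 23235.
c = 2t² / 23235 = 2·737² / 23235 = 46.7544.

46.754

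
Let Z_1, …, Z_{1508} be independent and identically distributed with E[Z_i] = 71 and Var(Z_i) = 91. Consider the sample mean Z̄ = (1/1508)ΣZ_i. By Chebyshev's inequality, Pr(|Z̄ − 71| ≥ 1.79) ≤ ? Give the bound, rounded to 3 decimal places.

0.019

Var(Z̄) = Var(Z_i)/n = 91/1508 = 0.060345.
Chebyshev: Pr(|Z̄ − 71| ≥ 1.79) ≤ Var(Z̄)/(1.79)² = 91/(1508·1.79²) = 0.0188.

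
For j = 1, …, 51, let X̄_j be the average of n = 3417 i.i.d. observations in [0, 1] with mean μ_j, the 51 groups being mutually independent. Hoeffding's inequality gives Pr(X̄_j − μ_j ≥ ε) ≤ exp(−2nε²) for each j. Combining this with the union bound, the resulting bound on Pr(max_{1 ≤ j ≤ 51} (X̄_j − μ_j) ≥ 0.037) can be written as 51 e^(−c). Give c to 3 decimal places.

Union bound over the 51 events: Pr(max_{1 ≤ j ≤ 51} (X̄_j − μ_j) ≥ 0.037) ≤ 51·exp(−2nε²) = 51 exp(−2·3417·0.037²).
So c = 2·3417·0.037² = 9.3557.

9.356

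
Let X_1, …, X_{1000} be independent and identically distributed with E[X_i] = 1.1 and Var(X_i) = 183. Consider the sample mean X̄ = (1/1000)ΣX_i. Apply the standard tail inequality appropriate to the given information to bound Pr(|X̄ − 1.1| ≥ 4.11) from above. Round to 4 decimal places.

0.0108

With mean and variance of each term known, Chebyshev's inequality bounds the deviation of the sum (or sample mean).
Var(X̄) = Var(X_i)/n = 183/1000 = 0.183.
Chebyshev: Pr(|X̄ − 1.1| ≥ 4.11) ≤ Var(X̄)/(4.11)² = 183/(1000·4.11²) = 0.0108.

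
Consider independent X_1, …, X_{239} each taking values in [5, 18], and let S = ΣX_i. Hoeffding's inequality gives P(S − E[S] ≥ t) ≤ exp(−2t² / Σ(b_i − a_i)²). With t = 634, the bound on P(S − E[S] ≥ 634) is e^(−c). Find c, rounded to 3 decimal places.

Σ(b_i − a_i)² = 239·(13)² = 40391.
c = 2t²/40391 = 2·634²/40391 = 19.9032.

19.903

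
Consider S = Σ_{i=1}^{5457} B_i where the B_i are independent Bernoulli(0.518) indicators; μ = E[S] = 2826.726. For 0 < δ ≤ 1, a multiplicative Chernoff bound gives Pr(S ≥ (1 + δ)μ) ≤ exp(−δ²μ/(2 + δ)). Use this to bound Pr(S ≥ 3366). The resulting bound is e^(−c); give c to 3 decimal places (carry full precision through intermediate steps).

Write 3366 = (1 + δ)μ, so δ = 3366/2826.726 − 1 = 0.1907769…
Then the exponent is δ²μ/(2 + δ) = (3366 − μ)² / (μ·(2 + δ)) = 46.960974.

46.961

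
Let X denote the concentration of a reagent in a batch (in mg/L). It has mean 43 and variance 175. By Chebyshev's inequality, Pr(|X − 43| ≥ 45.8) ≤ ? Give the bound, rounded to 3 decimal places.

0.083

Chebyshev: Pr(|X − μ| ≥ t) ≤ Var(X)/t².
Bound = 175 / 2097.64 = 0.0834.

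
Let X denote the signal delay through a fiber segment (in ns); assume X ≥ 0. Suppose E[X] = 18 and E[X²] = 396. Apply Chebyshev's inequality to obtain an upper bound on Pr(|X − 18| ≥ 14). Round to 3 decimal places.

0.367

Var(X) = E[X²] − (E[X])² = 396 − 324 = 72.
Chebyshev's inequality: Pr(|X − μ| ≥ t) ≤ Var(X)/t² = 72/196 = 0.3673.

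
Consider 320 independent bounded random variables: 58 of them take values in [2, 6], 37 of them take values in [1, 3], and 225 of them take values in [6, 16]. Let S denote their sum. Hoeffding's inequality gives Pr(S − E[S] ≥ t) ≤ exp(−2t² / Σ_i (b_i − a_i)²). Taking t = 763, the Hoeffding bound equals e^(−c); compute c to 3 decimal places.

49.387

Σ(b_i − a_i)² = 58·4² + 37·2² + 225·10² = 23576.
c = 2t² / 23576 = 2·763² / 23576 = 49.3866.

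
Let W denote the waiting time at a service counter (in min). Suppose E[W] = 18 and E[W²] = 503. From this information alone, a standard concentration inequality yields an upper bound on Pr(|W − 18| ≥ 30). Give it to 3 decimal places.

The first two moments determine the variance, so Chebyshev's inequality is the sharpest standard bound available.
Var(W) = E[W²] − (E[W])² = 503 − 324 = 179.
Chebyshev's inequality: Pr(|W − μ| ≥ t) ≤ Var(W)/t² = 179/900 = 0.1989.

0.199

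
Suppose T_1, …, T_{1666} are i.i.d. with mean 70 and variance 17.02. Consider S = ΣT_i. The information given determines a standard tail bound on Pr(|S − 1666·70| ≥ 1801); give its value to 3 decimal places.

With mean and variance of each term known, Chebyshev's inequality bounds the deviation of the sum (or sample mean).
Var(S) = n·Var(T_i) = 1666·17.02 = 28355.32.
Chebyshev: Pr(|S − 1666·70| ≥ 1801) ≤ Var(S)/1801² = 28355.32/3243601 = 0.0087.

0.009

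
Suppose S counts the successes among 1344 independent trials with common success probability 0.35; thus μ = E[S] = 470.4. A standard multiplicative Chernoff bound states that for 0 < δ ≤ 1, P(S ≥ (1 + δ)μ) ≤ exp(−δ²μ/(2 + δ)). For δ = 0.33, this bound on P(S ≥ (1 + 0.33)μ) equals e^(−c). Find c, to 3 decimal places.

c = δ²μ/(2 + δ) = 0.33²·470.4/(2 + 0.33) = 21.9856.

21.986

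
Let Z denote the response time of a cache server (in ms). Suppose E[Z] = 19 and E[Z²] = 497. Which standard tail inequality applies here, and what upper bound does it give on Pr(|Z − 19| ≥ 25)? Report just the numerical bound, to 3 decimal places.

0.218

The first two moments determine the variance, so Chebyshev's inequality is the sharpest standard bound available.
Var(Z) = E[Z²] − (E[Z])² = 497 − 361 = 136.
Chebyshev's inequality: Pr(|Z − μ| ≥ t) ≤ Var(Z)/t² = 136/625 = 0.2176.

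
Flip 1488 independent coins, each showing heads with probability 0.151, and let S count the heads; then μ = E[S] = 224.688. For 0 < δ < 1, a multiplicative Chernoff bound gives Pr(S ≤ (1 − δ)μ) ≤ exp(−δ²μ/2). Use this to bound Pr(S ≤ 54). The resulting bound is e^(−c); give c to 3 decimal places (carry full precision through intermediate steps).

Write 54 = (1 − δ)μ, so δ = 1 − 54/224.688 = 0.7596667…
Then the exponent is δ²μ/2 = (μ − 54)²/(2μ) = 64.832998.

64.833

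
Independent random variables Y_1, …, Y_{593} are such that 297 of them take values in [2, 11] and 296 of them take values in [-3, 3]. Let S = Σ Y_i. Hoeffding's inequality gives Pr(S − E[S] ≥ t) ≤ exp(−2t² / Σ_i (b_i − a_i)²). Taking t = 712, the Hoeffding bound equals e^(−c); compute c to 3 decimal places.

29.208

Σ(b_i − a_i)² = 297·9² + 296·6² = 34713.
c = 2t² / 34713 = 2·712² / 34713 = 29.2077.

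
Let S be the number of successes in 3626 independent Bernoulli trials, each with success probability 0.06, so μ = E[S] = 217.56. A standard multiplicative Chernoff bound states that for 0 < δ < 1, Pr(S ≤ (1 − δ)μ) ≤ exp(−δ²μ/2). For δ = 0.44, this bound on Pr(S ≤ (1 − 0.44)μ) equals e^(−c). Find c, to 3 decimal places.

c = δ²μ/2 = 0.44²·217.56/2 = 21.0598.

21.060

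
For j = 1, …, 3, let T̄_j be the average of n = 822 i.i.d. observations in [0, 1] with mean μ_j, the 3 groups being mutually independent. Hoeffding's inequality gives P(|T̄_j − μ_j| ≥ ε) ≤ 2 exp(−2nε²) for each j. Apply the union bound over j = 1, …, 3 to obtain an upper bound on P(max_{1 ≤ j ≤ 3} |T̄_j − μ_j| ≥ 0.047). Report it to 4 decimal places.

Per-experiment Hoeffding bound: 2·exp(−2·822·0.047²) = 2·exp(−3.63160) = 0.052948.
Union bound over 3 events: 3·0.052948 = 0.15884.

0.1588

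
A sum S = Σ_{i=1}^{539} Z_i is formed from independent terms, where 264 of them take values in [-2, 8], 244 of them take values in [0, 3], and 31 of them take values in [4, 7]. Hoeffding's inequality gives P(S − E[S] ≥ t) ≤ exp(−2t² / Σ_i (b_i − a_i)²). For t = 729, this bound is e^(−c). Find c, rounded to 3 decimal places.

36.810

Σ(b_i − a_i)² = 264·10² + 244·3² + 31·3² = 28875.
c = 2t² / 28875 = 2·729² / 28875 = 36.8098.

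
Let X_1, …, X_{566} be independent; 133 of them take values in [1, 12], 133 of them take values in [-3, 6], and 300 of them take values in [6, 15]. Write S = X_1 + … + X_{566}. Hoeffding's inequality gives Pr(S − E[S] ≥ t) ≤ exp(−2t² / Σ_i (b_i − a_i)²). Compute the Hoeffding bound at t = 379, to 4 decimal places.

0.0036

Σ(b_i − a_i)² = 133·11² + 133·9² + 300·9² = 51166.
Exponent = 2·379² / 51166 = 5.61471.
Bound = exp(−5.61471) = 0.00364.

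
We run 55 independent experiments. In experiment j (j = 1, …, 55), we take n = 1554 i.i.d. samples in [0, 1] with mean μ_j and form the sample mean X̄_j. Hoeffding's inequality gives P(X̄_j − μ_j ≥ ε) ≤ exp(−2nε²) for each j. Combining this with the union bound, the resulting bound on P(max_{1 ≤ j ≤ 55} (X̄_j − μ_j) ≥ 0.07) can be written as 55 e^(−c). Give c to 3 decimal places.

Union bound over the 55 events: P(max_{1 ≤ j ≤ 55} (X̄_j − μ_j) ≥ 0.07) ≤ 55·exp(−2nε²) = 55 exp(−2·1554·0.07²).
So c = 2·1554·0.07² = 15.2292.

15.229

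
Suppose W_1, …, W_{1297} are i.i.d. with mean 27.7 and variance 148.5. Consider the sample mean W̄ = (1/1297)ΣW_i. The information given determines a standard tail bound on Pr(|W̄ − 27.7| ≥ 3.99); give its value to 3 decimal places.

0.007

With mean and variance of each term known, Chebyshev's inequality bounds the deviation of the sum (or sample mean).
Var(W̄) = Var(W_i)/n = 148.5/1297 = 0.11449.
Chebyshev: Pr(|W̄ − 27.7| ≥ 3.99) ≤ Var(W̄)/(3.99)² = 148.5/(1297·3.99²) = 0.0072.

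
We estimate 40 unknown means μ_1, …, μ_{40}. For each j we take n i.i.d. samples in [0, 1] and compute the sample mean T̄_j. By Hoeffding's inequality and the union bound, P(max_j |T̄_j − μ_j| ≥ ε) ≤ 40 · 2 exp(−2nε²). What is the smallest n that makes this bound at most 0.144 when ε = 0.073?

593

Need 2·40·exp(−2nε²) ≤ 0.144, i.e. exp(−2nε²) ≤ 0.144/80.
So 2nε² ≥ ln(80/0.144) = 6.319969.
Hence n ≥ 6.319969/(2·0.073²) = 592.979.
The smallest integer n is 593.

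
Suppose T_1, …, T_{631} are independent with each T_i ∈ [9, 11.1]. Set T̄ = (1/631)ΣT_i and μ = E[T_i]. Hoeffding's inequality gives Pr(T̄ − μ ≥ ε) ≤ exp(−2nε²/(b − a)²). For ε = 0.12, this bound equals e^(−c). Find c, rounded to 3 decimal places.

c = 2nε²/(b − a)² = 2·631·0.12² / 2.1² = 4.1208.

4.121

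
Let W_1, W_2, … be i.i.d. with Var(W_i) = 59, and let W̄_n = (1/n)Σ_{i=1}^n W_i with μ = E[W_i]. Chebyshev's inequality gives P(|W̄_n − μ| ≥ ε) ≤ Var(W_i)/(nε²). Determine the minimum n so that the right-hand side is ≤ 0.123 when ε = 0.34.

Require 59/(n·0.34²) ≤ 0.123, i.e. n ≥ 59/(0.123·0.34²) = 4149.436.
The smallest integer n is 4150.

4150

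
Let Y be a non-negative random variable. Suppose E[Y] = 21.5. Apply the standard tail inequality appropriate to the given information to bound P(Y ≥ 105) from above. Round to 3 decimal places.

0.205

Only the mean of a non-negative variable is known, so Markov's inequality is the applicable tail bound.
Markov's inequality: for a non-negative random variable, P(Y ≥ a) ≤ E[Y]/a.
Here E[Y] = 21.5 and a = 105, so the bound is 21.5/105 = 0.2048.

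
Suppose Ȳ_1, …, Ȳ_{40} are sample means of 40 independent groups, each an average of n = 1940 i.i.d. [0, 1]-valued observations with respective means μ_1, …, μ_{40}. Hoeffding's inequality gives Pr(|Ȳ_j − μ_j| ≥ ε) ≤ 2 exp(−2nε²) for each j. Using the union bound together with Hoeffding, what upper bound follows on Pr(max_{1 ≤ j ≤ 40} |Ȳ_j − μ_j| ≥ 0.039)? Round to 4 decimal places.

0.2188

Per-experiment Hoeffding bound: 2·exp(−2·1940·0.039²) = 2·exp(−5.90148) = 0.0054708.
Union bound over 40 events: 40·0.0054708 = 0.21883.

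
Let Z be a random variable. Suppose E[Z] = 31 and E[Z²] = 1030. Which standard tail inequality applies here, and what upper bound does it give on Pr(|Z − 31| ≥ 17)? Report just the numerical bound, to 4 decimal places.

0.2388

The first two moments determine the variance, so Chebyshev's inequality is the sharpest standard bound available.
Var(Z) = E[Z²] − (E[Z])² = 1030 − 961 = 69.
Chebyshev's inequality: Pr(|Z − μ| ≥ t) ≤ Var(Z)/t² = 69/289 = 0.2388.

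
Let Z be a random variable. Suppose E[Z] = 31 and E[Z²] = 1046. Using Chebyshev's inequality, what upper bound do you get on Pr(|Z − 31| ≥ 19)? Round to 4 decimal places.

0.2355

Var(Z) = E[Z²] − (E[Z])² = 1046 − 961 = 85.
Chebyshev's inequality: Pr(|Z − μ| ≥ t) ≤ Var(Z)/t² = 85/361 = 0.2355.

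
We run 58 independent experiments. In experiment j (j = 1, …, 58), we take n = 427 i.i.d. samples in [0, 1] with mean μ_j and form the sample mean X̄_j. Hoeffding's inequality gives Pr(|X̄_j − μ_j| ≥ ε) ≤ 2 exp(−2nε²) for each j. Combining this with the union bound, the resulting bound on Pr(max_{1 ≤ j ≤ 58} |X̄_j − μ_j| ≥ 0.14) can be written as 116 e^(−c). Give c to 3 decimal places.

16.738

Union bound over the 58 events: Pr(max_{1 ≤ j ≤ 58} |X̄_j − μ_j| ≥ 0.14) ≤ 58·2·exp(−2nε²) = 116 exp(−2·427·0.14²).
So c = 2·427·0.14² = 16.7384.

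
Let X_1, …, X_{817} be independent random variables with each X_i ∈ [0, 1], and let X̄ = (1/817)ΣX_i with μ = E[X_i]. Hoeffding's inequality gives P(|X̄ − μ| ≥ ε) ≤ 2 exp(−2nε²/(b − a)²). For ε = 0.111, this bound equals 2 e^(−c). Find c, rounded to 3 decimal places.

c = 2nε²/(b − a)² = 2·817·0.111² / 1² = 20.1325.

20.133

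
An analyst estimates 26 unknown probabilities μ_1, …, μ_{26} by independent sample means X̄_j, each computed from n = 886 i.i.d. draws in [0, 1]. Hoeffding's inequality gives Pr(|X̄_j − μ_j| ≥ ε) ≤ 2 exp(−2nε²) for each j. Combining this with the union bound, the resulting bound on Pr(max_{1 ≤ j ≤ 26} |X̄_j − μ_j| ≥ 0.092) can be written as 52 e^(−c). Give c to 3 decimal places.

14.998

Union bound over the 26 events: Pr(max_{1 ≤ j ≤ 26} |X̄_j − μ_j| ≥ 0.092) ≤ 26·2·exp(−2nε²) = 52 exp(−2·886·0.092²).
So c = 2·886·0.092² = 14.9982.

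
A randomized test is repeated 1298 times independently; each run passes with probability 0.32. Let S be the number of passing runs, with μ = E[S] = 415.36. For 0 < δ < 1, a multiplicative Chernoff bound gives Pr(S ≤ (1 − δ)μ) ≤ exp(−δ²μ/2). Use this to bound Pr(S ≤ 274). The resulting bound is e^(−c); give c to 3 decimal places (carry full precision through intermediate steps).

Write 274 = (1 − δ)μ, so δ = 1 − 274/415.36 = 0.3403313…
Then the exponent is δ²μ/2 = (μ − 274)²/(2μ) = 24.054615.

24.055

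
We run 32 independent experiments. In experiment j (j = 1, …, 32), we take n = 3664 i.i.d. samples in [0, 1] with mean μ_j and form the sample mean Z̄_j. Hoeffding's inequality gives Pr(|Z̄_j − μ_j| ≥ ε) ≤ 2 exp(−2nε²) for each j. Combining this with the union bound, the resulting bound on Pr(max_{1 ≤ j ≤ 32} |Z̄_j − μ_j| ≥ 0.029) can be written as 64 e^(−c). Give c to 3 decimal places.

Union bound over the 32 events: Pr(max_{1 ≤ j ≤ 32} |Z̄_j − μ_j| ≥ 0.029) ≤ 32·2·exp(−2nε²) = 64 exp(−2·3664·0.029²).
So c = 2·3664·0.029² = 6.1628.

6.163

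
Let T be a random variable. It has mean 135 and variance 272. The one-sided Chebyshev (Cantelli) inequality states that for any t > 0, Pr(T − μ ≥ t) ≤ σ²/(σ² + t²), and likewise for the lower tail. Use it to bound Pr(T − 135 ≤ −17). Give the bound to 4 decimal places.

Here σ² = 272 and t = 17, so σ² + t² = 561.
Cantelli's bound: 272/561 = 0.4848.

0.4848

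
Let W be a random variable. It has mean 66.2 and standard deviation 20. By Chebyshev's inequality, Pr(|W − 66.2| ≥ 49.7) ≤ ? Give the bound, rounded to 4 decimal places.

0.1619

Chebyshev: Pr(|W − μ| ≥ t) ≤ Var(W)/t².
Var(W) = σ² = 20² = 400.
Bound = 400 / 2470.09 = 0.1619.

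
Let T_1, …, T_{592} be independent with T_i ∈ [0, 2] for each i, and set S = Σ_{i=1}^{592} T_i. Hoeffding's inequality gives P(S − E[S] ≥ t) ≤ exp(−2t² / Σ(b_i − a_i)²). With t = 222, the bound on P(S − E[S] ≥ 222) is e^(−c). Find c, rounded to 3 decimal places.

Σ(b_i − a_i)² = 592·(2)² = 2368.
c = 2t²/2368 = 2·222²/2368 = 41.6250.

41.625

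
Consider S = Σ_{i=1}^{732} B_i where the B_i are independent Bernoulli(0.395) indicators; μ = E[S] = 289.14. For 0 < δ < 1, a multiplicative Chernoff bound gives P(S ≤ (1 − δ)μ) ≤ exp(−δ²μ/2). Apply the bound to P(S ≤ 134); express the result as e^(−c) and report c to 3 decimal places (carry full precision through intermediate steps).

Write 134 = (1 − δ)μ, so δ = 1 − 134/289.14 = 0.5365567…
Then the exponent is δ²μ/2 = (μ − 134)²/(2μ) = 41.620702.

41.621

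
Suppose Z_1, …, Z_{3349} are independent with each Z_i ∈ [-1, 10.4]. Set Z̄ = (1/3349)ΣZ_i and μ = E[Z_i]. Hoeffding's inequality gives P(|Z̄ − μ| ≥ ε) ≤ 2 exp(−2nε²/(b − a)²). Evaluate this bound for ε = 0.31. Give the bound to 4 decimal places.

Exponent: 2nε²/(b − a)² = 2·3349·0.31² / 11.4² = 4.95289.
Bound = 2·exp(−4.95289) = 0.01413.

0.0141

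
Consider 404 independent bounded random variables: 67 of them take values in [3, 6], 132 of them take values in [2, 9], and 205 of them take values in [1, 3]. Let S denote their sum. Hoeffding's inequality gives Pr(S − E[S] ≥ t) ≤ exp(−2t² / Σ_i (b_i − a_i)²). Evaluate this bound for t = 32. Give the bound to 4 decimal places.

Σ(b_i − a_i)² = 67·3² + 132·7² + 205·2² = 7891.
Exponent = 2·32² / 7891 = 0.25954.
Bound = exp(−0.25954) = 0.77141.

0.7714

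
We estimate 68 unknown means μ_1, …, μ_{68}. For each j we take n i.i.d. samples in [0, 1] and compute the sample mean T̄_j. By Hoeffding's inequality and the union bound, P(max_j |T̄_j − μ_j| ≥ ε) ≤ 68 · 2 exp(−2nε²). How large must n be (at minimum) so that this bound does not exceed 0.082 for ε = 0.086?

502

Need 2·68·exp(−2nε²) ≤ 0.082, i.e. exp(−2nε²) ≤ 0.082/136.
So 2nε² ≥ ln(136/0.082) = 7.413691.
Hence n ≥ 7.413691/(2·0.086²) = 501.196.
The smallest integer n is 502.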